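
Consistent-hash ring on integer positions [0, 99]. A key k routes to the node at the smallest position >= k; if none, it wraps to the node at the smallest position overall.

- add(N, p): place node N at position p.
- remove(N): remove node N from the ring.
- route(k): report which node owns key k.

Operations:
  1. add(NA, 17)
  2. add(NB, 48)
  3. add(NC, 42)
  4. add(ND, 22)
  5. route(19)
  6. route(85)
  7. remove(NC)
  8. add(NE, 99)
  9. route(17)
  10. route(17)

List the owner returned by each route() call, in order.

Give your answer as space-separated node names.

Op 1: add NA@17 -> ring=[17:NA]
Op 2: add NB@48 -> ring=[17:NA,48:NB]
Op 3: add NC@42 -> ring=[17:NA,42:NC,48:NB]
Op 4: add ND@22 -> ring=[17:NA,22:ND,42:NC,48:NB]
Op 5: route key 19: smallest pos >= 19 is 22 -> ND
Op 6: route key 85: none >= 85, wrap to smallest pos 17 -> NA
Op 7: remove NC -> ring=[17:NA,22:ND,48:NB]
Op 8: add NE@99 -> ring=[17:NA,22:ND,48:NB,99:NE]
Op 9: route key 17: smallest pos >= 17 is 17 -> NA
Op 10: route key 17: smallest pos >= 17 is 17 -> NA

Answer: ND NA NA NA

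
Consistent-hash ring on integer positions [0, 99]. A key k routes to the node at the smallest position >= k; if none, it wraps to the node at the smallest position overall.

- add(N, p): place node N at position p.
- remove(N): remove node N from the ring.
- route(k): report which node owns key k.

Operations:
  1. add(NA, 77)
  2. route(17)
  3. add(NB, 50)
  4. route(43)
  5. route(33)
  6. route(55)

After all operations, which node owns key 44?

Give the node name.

Answer: NB

Derivation:
Op 1: add NA@77 -> ring=[77:NA]
Op 2: route key 17: smallest pos >= 17 is 77 -> NA
Op 3: add NB@50 -> ring=[50:NB,77:NA]
Op 4: route key 43: smallest pos >= 43 is 50 -> NB
Op 5: route key 33: smallest pos >= 33 is 50 -> NB
Op 6: route key 55: smallest pos >= 55 is 77 -> NA
Final route key 44: smallest pos >= 44 is 50 -> NB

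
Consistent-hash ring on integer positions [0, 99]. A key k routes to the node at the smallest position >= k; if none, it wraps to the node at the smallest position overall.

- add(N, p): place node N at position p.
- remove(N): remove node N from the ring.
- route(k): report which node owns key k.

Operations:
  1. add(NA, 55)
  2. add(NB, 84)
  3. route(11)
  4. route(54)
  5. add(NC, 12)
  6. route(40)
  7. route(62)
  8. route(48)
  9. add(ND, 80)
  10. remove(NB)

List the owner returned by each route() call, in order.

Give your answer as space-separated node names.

Op 1: add NA@55 -> ring=[55:NA]
Op 2: add NB@84 -> ring=[55:NA,84:NB]
Op 3: route key 11: smallest pos >= 11 is 55 -> NA
Op 4: route key 54: smallest pos >= 54 is 55 -> NA
Op 5: add NC@12 -> ring=[12:NC,55:NA,84:NB]
Op 6: route key 40: smallest pos >= 40 is 55 -> NA
Op 7: route key 62: smallest pos >= 62 is 84 -> NB
Op 8: route key 48: smallest pos >= 48 is 55 -> NA
Op 9: add ND@80 -> ring=[12:NC,55:NA,80:ND,84:NB]
Op 10: remove NB -> ring=[12:NC,55:NA,80:ND]

Answer: NA NA NA NB NA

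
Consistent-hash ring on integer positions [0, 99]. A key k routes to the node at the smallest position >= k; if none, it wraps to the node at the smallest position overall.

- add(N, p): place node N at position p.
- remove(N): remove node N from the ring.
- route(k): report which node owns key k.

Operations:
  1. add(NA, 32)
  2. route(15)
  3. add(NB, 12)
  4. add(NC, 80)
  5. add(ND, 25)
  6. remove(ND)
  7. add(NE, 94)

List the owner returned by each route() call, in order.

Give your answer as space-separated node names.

Answer: NA

Derivation:
Op 1: add NA@32 -> ring=[32:NA]
Op 2: route key 15: smallest pos >= 15 is 32 -> NA
Op 3: add NB@12 -> ring=[12:NB,32:NA]
Op 4: add NC@80 -> ring=[12:NB,32:NA,80:NC]
Op 5: add ND@25 -> ring=[12:NB,25:ND,32:NA,80:NC]
Op 6: remove ND -> ring=[12:NB,32:NA,80:NC]
Op 7: add NE@94 -> ring=[12:NB,32:NA,80:NC,94:NE]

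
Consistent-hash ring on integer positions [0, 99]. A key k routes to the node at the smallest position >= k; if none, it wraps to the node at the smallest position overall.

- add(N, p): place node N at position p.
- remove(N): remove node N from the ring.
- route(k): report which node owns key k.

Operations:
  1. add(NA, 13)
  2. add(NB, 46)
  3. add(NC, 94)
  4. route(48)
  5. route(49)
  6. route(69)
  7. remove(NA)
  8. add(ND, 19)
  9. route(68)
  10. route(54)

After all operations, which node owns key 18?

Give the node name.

Op 1: add NA@13 -> ring=[13:NA]
Op 2: add NB@46 -> ring=[13:NA,46:NB]
Op 3: add NC@94 -> ring=[13:NA,46:NB,94:NC]
Op 4: route key 48: smallest pos >= 48 is 94 -> NC
Op 5: route key 49: smallest pos >= 49 is 94 -> NC
Op 6: route key 69: smallest pos >= 69 is 94 -> NC
Op 7: remove NA -> ring=[46:NB,94:NC]
Op 8: add ND@19 -> ring=[19:ND,46:NB,94:NC]
Op 9: route key 68: smallest pos >= 68 is 94 -> NC
Op 10: route key 54: smallest pos >= 54 is 94 -> NC
Final route key 18: smallest pos >= 18 is 19 -> ND

Answer: ND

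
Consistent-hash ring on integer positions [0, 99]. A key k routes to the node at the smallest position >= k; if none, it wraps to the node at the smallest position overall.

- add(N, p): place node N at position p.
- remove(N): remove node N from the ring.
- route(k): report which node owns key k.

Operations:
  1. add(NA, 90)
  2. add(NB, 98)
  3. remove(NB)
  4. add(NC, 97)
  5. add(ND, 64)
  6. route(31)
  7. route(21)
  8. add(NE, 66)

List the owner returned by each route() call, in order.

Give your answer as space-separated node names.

Answer: ND ND

Derivation:
Op 1: add NA@90 -> ring=[90:NA]
Op 2: add NB@98 -> ring=[90:NA,98:NB]
Op 3: remove NB -> ring=[90:NA]
Op 4: add NC@97 -> ring=[90:NA,97:NC]
Op 5: add ND@64 -> ring=[64:ND,90:NA,97:NC]
Op 6: route key 31: smallest pos >= 31 is 64 -> ND
Op 7: route key 21: smallest pos >= 21 is 64 -> ND
Op 8: add NE@66 -> ring=[64:ND,66:NE,90:NA,97:NC]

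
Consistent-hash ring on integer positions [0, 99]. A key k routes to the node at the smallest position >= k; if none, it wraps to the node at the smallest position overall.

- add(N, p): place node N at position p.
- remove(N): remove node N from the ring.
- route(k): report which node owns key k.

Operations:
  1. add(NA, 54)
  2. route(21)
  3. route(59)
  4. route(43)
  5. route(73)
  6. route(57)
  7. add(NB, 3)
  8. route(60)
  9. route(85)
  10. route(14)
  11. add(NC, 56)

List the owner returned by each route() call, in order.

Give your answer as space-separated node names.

Op 1: add NA@54 -> ring=[54:NA]
Op 2: route key 21: smallest pos >= 21 is 54 -> NA
Op 3: route key 59: none >= 59, wrap to smallest pos 54 -> NA
Op 4: route key 43: smallest pos >= 43 is 54 -> NA
Op 5: route key 73: none >= 73, wrap to smallest pos 54 -> NA
Op 6: route key 57: none >= 57, wrap to smallest pos 54 -> NA
Op 7: add NB@3 -> ring=[3:NB,54:NA]
Op 8: route key 60: none >= 60, wrap to smallest pos 3 -> NB
Op 9: route key 85: none >= 85, wrap to smallest pos 3 -> NB
Op 10: route key 14: smallest pos >= 14 is 54 -> NA
Op 11: add NC@56 -> ring=[3:NB,54:NA,56:NC]

Answer: NA NA NA NA NA NB NB NA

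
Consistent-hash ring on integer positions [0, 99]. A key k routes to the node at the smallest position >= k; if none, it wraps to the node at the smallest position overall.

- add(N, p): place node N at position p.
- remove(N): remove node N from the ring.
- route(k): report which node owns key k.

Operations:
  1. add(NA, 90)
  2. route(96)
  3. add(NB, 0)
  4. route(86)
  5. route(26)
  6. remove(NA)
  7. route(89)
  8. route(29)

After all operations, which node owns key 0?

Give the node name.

Answer: NB

Derivation:
Op 1: add NA@90 -> ring=[90:NA]
Op 2: route key 96: none >= 96, wrap to smallest pos 90 -> NA
Op 3: add NB@0 -> ring=[0:NB,90:NA]
Op 4: route key 86: smallest pos >= 86 is 90 -> NA
Op 5: route key 26: smallest pos >= 26 is 90 -> NA
Op 6: remove NA -> ring=[0:NB]
Op 7: route key 89: none >= 89, wrap to smallest pos 0 -> NB
Op 8: route key 29: none >= 29, wrap to smallest pos 0 -> NB
Final route key 0: smallest pos >= 0 is 0 -> NB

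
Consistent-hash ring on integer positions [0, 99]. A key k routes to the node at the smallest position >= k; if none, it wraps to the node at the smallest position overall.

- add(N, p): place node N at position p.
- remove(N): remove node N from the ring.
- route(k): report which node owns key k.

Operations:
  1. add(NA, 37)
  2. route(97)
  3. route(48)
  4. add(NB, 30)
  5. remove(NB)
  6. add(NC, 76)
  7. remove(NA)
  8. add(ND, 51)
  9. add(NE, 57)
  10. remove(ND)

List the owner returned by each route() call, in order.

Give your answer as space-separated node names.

Op 1: add NA@37 -> ring=[37:NA]
Op 2: route key 97: none >= 97, wrap to smallest pos 37 -> NA
Op 3: route key 48: none >= 48, wrap to smallest pos 37 -> NA
Op 4: add NB@30 -> ring=[30:NB,37:NA]
Op 5: remove NB -> ring=[37:NA]
Op 6: add NC@76 -> ring=[37:NA,76:NC]
Op 7: remove NA -> ring=[76:NC]
Op 8: add ND@51 -> ring=[51:ND,76:NC]
Op 9: add NE@57 -> ring=[51:ND,57:NE,76:NC]
Op 10: remove ND -> ring=[57:NE,76:NC]

Answer: NA NA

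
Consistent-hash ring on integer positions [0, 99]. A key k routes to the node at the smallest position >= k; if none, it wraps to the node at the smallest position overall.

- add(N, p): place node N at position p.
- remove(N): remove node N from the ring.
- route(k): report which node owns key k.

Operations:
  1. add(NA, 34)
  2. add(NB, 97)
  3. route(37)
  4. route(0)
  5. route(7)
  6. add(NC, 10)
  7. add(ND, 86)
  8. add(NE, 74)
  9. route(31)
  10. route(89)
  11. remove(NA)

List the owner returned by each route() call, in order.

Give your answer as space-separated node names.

Answer: NB NA NA NA NB

Derivation:
Op 1: add NA@34 -> ring=[34:NA]
Op 2: add NB@97 -> ring=[34:NA,97:NB]
Op 3: route key 37: smallest pos >= 37 is 97 -> NB
Op 4: route key 0: smallest pos >= 0 is 34 -> NA
Op 5: route key 7: smallest pos >= 7 is 34 -> NA
Op 6: add NC@10 -> ring=[10:NC,34:NA,97:NB]
Op 7: add ND@86 -> ring=[10:NC,34:NA,86:ND,97:NB]
Op 8: add NE@74 -> ring=[10:NC,34:NA,74:NE,86:ND,97:NB]
Op 9: route key 31: smallest pos >= 31 is 34 -> NA
Op 10: route key 89: smallest pos >= 89 is 97 -> NB
Op 11: remove NA -> ring=[10:NC,74:NE,86:ND,97:NB]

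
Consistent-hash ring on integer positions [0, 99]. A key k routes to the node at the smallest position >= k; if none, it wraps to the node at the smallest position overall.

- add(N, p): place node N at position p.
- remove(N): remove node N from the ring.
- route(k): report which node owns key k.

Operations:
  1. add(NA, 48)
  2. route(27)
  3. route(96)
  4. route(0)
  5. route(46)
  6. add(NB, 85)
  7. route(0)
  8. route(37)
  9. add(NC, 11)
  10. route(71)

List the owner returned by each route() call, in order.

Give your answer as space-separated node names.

Op 1: add NA@48 -> ring=[48:NA]
Op 2: route key 27: smallest pos >= 27 is 48 -> NA
Op 3: route key 96: none >= 96, wrap to smallest pos 48 -> NA
Op 4: route key 0: smallest pos >= 0 is 48 -> NA
Op 5: route key 46: smallest pos >= 46 is 48 -> NA
Op 6: add NB@85 -> ring=[48:NA,85:NB]
Op 7: route key 0: smallest pos >= 0 is 48 -> NA
Op 8: route key 37: smallest pos >= 37 is 48 -> NA
Op 9: add NC@11 -> ring=[11:NC,48:NA,85:NB]
Op 10: route key 71: smallest pos >= 71 is 85 -> NB

Answer: NA NA NA NA NA NA NB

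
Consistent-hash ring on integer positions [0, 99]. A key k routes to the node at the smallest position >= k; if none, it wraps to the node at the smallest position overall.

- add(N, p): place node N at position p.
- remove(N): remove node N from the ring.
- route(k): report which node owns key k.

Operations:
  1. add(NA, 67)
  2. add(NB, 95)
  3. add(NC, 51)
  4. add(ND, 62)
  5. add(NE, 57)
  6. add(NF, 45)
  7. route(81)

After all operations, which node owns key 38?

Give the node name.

Op 1: add NA@67 -> ring=[67:NA]
Op 2: add NB@95 -> ring=[67:NA,95:NB]
Op 3: add NC@51 -> ring=[51:NC,67:NA,95:NB]
Op 4: add ND@62 -> ring=[51:NC,62:ND,67:NA,95:NB]
Op 5: add NE@57 -> ring=[51:NC,57:NE,62:ND,67:NA,95:NB]
Op 6: add NF@45 -> ring=[45:NF,51:NC,57:NE,62:ND,67:NA,95:NB]
Op 7: route key 81: smallest pos >= 81 is 95 -> NB
Final route key 38: smallest pos >= 38 is 45 -> NF

Answer: NF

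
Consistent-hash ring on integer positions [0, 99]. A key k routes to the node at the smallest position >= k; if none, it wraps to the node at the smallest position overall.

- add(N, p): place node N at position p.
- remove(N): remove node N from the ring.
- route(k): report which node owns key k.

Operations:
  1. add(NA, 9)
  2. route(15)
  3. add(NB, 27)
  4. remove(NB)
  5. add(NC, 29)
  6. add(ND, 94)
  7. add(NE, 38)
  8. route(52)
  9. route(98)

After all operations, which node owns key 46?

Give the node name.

Answer: ND

Derivation:
Op 1: add NA@9 -> ring=[9:NA]
Op 2: route key 15: none >= 15, wrap to smallest pos 9 -> NA
Op 3: add NB@27 -> ring=[9:NA,27:NB]
Op 4: remove NB -> ring=[9:NA]
Op 5: add NC@29 -> ring=[9:NA,29:NC]
Op 6: add ND@94 -> ring=[9:NA,29:NC,94:ND]
Op 7: add NE@38 -> ring=[9:NA,29:NC,38:NE,94:ND]
Op 8: route key 52: smallest pos >= 52 is 94 -> ND
Op 9: route key 98: none >= 98, wrap to smallest pos 9 -> NA
Final route key 46: smallest pos >= 46 is 94 -> ND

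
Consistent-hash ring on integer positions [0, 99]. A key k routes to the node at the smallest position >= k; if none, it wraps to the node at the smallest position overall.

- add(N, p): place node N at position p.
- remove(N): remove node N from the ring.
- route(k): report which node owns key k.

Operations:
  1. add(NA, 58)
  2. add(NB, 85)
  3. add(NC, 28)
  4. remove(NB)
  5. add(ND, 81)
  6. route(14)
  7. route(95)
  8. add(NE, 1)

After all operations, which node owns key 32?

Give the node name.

Answer: NA

Derivation:
Op 1: add NA@58 -> ring=[58:NA]
Op 2: add NB@85 -> ring=[58:NA,85:NB]
Op 3: add NC@28 -> ring=[28:NC,58:NA,85:NB]
Op 4: remove NB -> ring=[28:NC,58:NA]
Op 5: add ND@81 -> ring=[28:NC,58:NA,81:ND]
Op 6: route key 14: smallest pos >= 14 is 28 -> NC
Op 7: route key 95: none >= 95, wrap to smallest pos 28 -> NC
Op 8: add NE@1 -> ring=[1:NE,28:NC,58:NA,81:ND]
Final route key 32: smallest pos >= 32 is 58 -> NA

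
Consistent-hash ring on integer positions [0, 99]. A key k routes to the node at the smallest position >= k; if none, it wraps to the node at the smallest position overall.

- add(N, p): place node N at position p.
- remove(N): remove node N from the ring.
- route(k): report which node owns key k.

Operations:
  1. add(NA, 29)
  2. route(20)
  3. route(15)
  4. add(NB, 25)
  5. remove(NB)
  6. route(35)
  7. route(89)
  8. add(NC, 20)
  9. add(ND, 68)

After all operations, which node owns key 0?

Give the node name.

Op 1: add NA@29 -> ring=[29:NA]
Op 2: route key 20: smallest pos >= 20 is 29 -> NA
Op 3: route key 15: smallest pos >= 15 is 29 -> NA
Op 4: add NB@25 -> ring=[25:NB,29:NA]
Op 5: remove NB -> ring=[29:NA]
Op 6: route key 35: none >= 35, wrap to smallest pos 29 -> NA
Op 7: route key 89: none >= 89, wrap to smallest pos 29 -> NA
Op 8: add NC@20 -> ring=[20:NC,29:NA]
Op 9: add ND@68 -> ring=[20:NC,29:NA,68:ND]
Final route key 0: smallest pos >= 0 is 20 -> NC

Answer: NC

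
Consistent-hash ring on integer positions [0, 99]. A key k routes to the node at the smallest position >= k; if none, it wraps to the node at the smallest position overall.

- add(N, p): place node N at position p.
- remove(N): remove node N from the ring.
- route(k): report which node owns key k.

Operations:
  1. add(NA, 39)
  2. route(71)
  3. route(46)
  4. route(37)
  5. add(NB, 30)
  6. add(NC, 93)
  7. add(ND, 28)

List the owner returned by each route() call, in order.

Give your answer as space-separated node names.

Answer: NA NA NA

Derivation:
Op 1: add NA@39 -> ring=[39:NA]
Op 2: route key 71: none >= 71, wrap to smallest pos 39 -> NA
Op 3: route key 46: none >= 46, wrap to smallest pos 39 -> NA
Op 4: route key 37: smallest pos >= 37 is 39 -> NA
Op 5: add NB@30 -> ring=[30:NB,39:NA]
Op 6: add NC@93 -> ring=[30:NB,39:NA,93:NC]
Op 7: add ND@28 -> ring=[28:ND,30:NB,39:NA,93:NC]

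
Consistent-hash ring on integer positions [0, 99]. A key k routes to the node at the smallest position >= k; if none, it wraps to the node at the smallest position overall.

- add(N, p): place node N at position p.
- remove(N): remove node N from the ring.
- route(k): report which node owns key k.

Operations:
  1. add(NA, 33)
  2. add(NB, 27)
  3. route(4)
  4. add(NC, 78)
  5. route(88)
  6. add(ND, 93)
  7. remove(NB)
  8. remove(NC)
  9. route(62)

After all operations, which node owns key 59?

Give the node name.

Answer: ND

Derivation:
Op 1: add NA@33 -> ring=[33:NA]
Op 2: add NB@27 -> ring=[27:NB,33:NA]
Op 3: route key 4: smallest pos >= 4 is 27 -> NB
Op 4: add NC@78 -> ring=[27:NB,33:NA,78:NC]
Op 5: route key 88: none >= 88, wrap to smallest pos 27 -> NB
Op 6: add ND@93 -> ring=[27:NB,33:NA,78:NC,93:ND]
Op 7: remove NB -> ring=[33:NA,78:NC,93:ND]
Op 8: remove NC -> ring=[33:NA,93:ND]
Op 9: route key 62: smallest pos >= 62 is 93 -> ND
Final route key 59: smallest pos >= 59 is 93 -> ND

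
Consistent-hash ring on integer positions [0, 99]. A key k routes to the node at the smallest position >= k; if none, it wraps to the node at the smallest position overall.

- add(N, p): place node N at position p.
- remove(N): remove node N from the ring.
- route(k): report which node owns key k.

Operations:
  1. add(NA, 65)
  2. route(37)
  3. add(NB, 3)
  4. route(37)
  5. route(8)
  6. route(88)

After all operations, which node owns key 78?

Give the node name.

Answer: NB

Derivation:
Op 1: add NA@65 -> ring=[65:NA]
Op 2: route key 37: smallest pos >= 37 is 65 -> NA
Op 3: add NB@3 -> ring=[3:NB,65:NA]
Op 4: route key 37: smallest pos >= 37 is 65 -> NA
Op 5: route key 8: smallest pos >= 8 is 65 -> NA
Op 6: route key 88: none >= 88, wrap to smallest pos 3 -> NB
Final route key 78: none >= 78, wrap to smallest pos 3 -> NB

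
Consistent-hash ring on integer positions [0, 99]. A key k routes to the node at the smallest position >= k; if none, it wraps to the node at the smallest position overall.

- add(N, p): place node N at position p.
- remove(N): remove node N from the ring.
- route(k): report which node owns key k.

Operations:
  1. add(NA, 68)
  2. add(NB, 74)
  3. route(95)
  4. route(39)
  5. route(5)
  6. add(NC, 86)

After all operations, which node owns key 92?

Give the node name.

Answer: NA

Derivation:
Op 1: add NA@68 -> ring=[68:NA]
Op 2: add NB@74 -> ring=[68:NA,74:NB]
Op 3: route key 95: none >= 95, wrap to smallest pos 68 -> NA
Op 4: route key 39: smallest pos >= 39 is 68 -> NA
Op 5: route key 5: smallest pos >= 5 is 68 -> NA
Op 6: add NC@86 -> ring=[68:NA,74:NB,86:NC]
Final route key 92: none >= 92, wrap to smallest pos 68 -> NA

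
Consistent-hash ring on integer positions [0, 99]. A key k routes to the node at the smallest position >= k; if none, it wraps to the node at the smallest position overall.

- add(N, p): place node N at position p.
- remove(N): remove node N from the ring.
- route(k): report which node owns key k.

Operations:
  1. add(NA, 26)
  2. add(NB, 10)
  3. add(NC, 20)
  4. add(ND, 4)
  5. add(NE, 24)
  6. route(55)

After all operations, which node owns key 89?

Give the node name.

Answer: ND

Derivation:
Op 1: add NA@26 -> ring=[26:NA]
Op 2: add NB@10 -> ring=[10:NB,26:NA]
Op 3: add NC@20 -> ring=[10:NB,20:NC,26:NA]
Op 4: add ND@4 -> ring=[4:ND,10:NB,20:NC,26:NA]
Op 5: add NE@24 -> ring=[4:ND,10:NB,20:NC,24:NE,26:NA]
Op 6: route key 55: none >= 55, wrap to smallest pos 4 -> ND
Final route key 89: none >= 89, wrap to smallest pos 4 -> ND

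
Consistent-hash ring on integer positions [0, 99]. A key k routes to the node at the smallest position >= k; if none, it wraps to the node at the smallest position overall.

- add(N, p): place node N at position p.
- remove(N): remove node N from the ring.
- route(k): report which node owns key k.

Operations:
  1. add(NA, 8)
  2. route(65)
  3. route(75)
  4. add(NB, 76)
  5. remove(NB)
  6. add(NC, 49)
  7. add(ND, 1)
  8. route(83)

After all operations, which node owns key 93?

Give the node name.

Answer: ND

Derivation:
Op 1: add NA@8 -> ring=[8:NA]
Op 2: route key 65: none >= 65, wrap to smallest pos 8 -> NA
Op 3: route key 75: none >= 75, wrap to smallest pos 8 -> NA
Op 4: add NB@76 -> ring=[8:NA,76:NB]
Op 5: remove NB -> ring=[8:NA]
Op 6: add NC@49 -> ring=[8:NA,49:NC]
Op 7: add ND@1 -> ring=[1:ND,8:NA,49:NC]
Op 8: route key 83: none >= 83, wrap to smallest pos 1 -> ND
Final route key 93: none >= 93, wrap to smallest pos 1 -> ND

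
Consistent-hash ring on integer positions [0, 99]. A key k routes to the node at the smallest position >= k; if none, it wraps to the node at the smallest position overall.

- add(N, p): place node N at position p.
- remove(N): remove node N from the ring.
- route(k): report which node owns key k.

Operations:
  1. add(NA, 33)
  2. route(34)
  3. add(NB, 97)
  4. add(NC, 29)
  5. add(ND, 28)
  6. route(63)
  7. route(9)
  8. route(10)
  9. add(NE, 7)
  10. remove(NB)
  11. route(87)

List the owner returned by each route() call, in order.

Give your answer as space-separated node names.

Op 1: add NA@33 -> ring=[33:NA]
Op 2: route key 34: none >= 34, wrap to smallest pos 33 -> NA
Op 3: add NB@97 -> ring=[33:NA,97:NB]
Op 4: add NC@29 -> ring=[29:NC,33:NA,97:NB]
Op 5: add ND@28 -> ring=[28:ND,29:NC,33:NA,97:NB]
Op 6: route key 63: smallest pos >= 63 is 97 -> NB
Op 7: route key 9: smallest pos >= 9 is 28 -> ND
Op 8: route key 10: smallest pos >= 10 is 28 -> ND
Op 9: add NE@7 -> ring=[7:NE,28:ND,29:NC,33:NA,97:NB]
Op 10: remove NB -> ring=[7:NE,28:ND,29:NC,33:NA]
Op 11: route key 87: none >= 87, wrap to smallest pos 7 -> NE

Answer: NA NB ND ND NE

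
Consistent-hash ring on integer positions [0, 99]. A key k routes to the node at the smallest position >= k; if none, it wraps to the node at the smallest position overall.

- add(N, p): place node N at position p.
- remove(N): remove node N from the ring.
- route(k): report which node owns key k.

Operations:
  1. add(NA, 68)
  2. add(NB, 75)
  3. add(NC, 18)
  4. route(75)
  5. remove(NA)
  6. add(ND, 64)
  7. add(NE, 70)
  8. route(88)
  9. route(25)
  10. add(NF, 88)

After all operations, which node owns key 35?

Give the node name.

Answer: ND

Derivation:
Op 1: add NA@68 -> ring=[68:NA]
Op 2: add NB@75 -> ring=[68:NA,75:NB]
Op 3: add NC@18 -> ring=[18:NC,68:NA,75:NB]
Op 4: route key 75: smallest pos >= 75 is 75 -> NB
Op 5: remove NA -> ring=[18:NC,75:NB]
Op 6: add ND@64 -> ring=[18:NC,64:ND,75:NB]
Op 7: add NE@70 -> ring=[18:NC,64:ND,70:NE,75:NB]
Op 8: route key 88: none >= 88, wrap to smallest pos 18 -> NC
Op 9: route key 25: smallest pos >= 25 is 64 -> ND
Op 10: add NF@88 -> ring=[18:NC,64:ND,70:NE,75:NB,88:NF]
Final route key 35: smallest pos >= 35 is 64 -> ND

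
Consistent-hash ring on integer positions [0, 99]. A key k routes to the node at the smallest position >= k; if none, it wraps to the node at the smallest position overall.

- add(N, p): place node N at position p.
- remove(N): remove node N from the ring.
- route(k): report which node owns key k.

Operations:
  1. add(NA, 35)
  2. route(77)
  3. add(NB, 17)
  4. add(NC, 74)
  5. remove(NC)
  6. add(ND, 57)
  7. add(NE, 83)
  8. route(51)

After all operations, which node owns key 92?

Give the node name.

Op 1: add NA@35 -> ring=[35:NA]
Op 2: route key 77: none >= 77, wrap to smallest pos 35 -> NA
Op 3: add NB@17 -> ring=[17:NB,35:NA]
Op 4: add NC@74 -> ring=[17:NB,35:NA,74:NC]
Op 5: remove NC -> ring=[17:NB,35:NA]
Op 6: add ND@57 -> ring=[17:NB,35:NA,57:ND]
Op 7: add NE@83 -> ring=[17:NB,35:NA,57:ND,83:NE]
Op 8: route key 51: smallest pos >= 51 is 57 -> ND
Final route key 92: none >= 92, wrap to smallest pos 17 -> NB

Answer: NB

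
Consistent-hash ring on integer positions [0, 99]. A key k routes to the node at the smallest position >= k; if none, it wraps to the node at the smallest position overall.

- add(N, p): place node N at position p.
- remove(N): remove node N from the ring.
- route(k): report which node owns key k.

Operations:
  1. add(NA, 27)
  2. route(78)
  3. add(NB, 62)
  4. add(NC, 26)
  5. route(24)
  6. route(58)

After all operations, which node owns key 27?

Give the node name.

Op 1: add NA@27 -> ring=[27:NA]
Op 2: route key 78: none >= 78, wrap to smallest pos 27 -> NA
Op 3: add NB@62 -> ring=[27:NA,62:NB]
Op 4: add NC@26 -> ring=[26:NC,27:NA,62:NB]
Op 5: route key 24: smallest pos >= 24 is 26 -> NC
Op 6: route key 58: smallest pos >= 58 is 62 -> NB
Final route key 27: smallest pos >= 27 is 27 -> NA

Answer: NA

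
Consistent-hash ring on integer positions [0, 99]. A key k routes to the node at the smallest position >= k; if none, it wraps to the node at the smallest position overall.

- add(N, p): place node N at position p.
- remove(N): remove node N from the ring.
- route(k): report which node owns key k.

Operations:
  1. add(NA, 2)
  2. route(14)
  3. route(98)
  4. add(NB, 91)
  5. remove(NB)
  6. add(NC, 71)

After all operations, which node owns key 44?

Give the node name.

Answer: NC

Derivation:
Op 1: add NA@2 -> ring=[2:NA]
Op 2: route key 14: none >= 14, wrap to smallest pos 2 -> NA
Op 3: route key 98: none >= 98, wrap to smallest pos 2 -> NA
Op 4: add NB@91 -> ring=[2:NA,91:NB]
Op 5: remove NB -> ring=[2:NA]
Op 6: add NC@71 -> ring=[2:NA,71:NC]
Final route key 44: smallest pos >= 44 is 71 -> NC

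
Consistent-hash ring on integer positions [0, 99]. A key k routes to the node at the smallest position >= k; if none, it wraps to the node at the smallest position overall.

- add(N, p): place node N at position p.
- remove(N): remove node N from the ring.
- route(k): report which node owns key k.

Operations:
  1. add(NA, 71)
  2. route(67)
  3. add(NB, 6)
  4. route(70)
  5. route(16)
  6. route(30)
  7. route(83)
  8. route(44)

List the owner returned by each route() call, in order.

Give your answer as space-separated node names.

Op 1: add NA@71 -> ring=[71:NA]
Op 2: route key 67: smallest pos >= 67 is 71 -> NA
Op 3: add NB@6 -> ring=[6:NB,71:NA]
Op 4: route key 70: smallest pos >= 70 is 71 -> NA
Op 5: route key 16: smallest pos >= 16 is 71 -> NA
Op 6: route key 30: smallest pos >= 30 is 71 -> NA
Op 7: route key 83: none >= 83, wrap to smallest pos 6 -> NB
Op 8: route key 44: smallest pos >= 44 is 71 -> NA

Answer: NA NA NA NA NB NA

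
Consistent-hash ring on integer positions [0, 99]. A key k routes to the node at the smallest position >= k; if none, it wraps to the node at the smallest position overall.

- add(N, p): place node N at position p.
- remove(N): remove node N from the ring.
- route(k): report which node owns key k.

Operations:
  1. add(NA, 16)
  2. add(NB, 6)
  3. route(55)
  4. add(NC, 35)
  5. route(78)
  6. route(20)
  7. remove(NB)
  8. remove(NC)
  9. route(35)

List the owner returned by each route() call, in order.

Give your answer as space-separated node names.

Answer: NB NB NC NA

Derivation:
Op 1: add NA@16 -> ring=[16:NA]
Op 2: add NB@6 -> ring=[6:NB,16:NA]
Op 3: route key 55: none >= 55, wrap to smallest pos 6 -> NB
Op 4: add NC@35 -> ring=[6:NB,16:NA,35:NC]
Op 5: route key 78: none >= 78, wrap to smallest pos 6 -> NB
Op 6: route key 20: smallest pos >= 20 is 35 -> NC
Op 7: remove NB -> ring=[16:NA,35:NC]
Op 8: remove NC -> ring=[16:NA]
Op 9: route key 35: none >= 35, wrap to smallest pos 16 -> NA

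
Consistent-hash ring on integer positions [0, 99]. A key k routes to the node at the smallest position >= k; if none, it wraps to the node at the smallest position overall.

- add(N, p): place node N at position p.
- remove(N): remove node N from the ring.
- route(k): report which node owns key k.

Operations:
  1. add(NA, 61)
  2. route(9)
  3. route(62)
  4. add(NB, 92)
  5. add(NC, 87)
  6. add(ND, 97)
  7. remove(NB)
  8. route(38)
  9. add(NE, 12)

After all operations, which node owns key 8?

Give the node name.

Answer: NE

Derivation:
Op 1: add NA@61 -> ring=[61:NA]
Op 2: route key 9: smallest pos >= 9 is 61 -> NA
Op 3: route key 62: none >= 62, wrap to smallest pos 61 -> NA
Op 4: add NB@92 -> ring=[61:NA,92:NB]
Op 5: add NC@87 -> ring=[61:NA,87:NC,92:NB]
Op 6: add ND@97 -> ring=[61:NA,87:NC,92:NB,97:ND]
Op 7: remove NB -> ring=[61:NA,87:NC,97:ND]
Op 8: route key 38: smallest pos >= 38 is 61 -> NA
Op 9: add NE@12 -> ring=[12:NE,61:NA,87:NC,97:ND]
Final route key 8: smallest pos >= 8 is 12 -> NE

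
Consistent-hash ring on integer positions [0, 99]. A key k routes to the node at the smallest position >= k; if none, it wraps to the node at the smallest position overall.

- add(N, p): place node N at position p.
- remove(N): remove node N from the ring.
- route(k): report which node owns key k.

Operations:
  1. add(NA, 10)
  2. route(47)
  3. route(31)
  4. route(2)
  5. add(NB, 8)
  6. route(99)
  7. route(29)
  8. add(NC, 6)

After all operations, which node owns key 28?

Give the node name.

Answer: NC

Derivation:
Op 1: add NA@10 -> ring=[10:NA]
Op 2: route key 47: none >= 47, wrap to smallest pos 10 -> NA
Op 3: route key 31: none >= 31, wrap to smallest pos 10 -> NA
Op 4: route key 2: smallest pos >= 2 is 10 -> NA
Op 5: add NB@8 -> ring=[8:NB,10:NA]
Op 6: route key 99: none >= 99, wrap to smallest pos 8 -> NB
Op 7: route key 29: none >= 29, wrap to smallest pos 8 -> NB
Op 8: add NC@6 -> ring=[6:NC,8:NB,10:NA]
Final route key 28: none >= 28, wrap to smallest pos 6 -> NC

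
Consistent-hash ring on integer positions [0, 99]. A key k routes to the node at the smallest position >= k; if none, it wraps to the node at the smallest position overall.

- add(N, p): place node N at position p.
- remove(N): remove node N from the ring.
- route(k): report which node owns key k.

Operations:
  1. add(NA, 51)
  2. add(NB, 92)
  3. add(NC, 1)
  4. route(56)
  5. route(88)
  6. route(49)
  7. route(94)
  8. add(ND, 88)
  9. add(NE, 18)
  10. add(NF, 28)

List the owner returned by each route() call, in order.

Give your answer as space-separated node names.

Answer: NB NB NA NC

Derivation:
Op 1: add NA@51 -> ring=[51:NA]
Op 2: add NB@92 -> ring=[51:NA,92:NB]
Op 3: add NC@1 -> ring=[1:NC,51:NA,92:NB]
Op 4: route key 56: smallest pos >= 56 is 92 -> NB
Op 5: route key 88: smallest pos >= 88 is 92 -> NB
Op 6: route key 49: smallest pos >= 49 is 51 -> NA
Op 7: route key 94: none >= 94, wrap to smallest pos 1 -> NC
Op 8: add ND@88 -> ring=[1:NC,51:NA,88:ND,92:NB]
Op 9: add NE@18 -> ring=[1:NC,18:NE,51:NA,88:ND,92:NB]
Op 10: add NF@28 -> ring=[1:NC,18:NE,28:NF,51:NA,88:ND,92:NB]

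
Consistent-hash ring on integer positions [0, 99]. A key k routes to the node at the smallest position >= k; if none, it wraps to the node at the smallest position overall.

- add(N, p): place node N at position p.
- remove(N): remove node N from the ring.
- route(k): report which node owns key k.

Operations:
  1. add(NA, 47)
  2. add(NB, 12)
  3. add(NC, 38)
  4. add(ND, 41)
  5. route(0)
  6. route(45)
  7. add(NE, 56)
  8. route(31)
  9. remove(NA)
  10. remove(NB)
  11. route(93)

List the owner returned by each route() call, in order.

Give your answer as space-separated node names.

Op 1: add NA@47 -> ring=[47:NA]
Op 2: add NB@12 -> ring=[12:NB,47:NA]
Op 3: add NC@38 -> ring=[12:NB,38:NC,47:NA]
Op 4: add ND@41 -> ring=[12:NB,38:NC,41:ND,47:NA]
Op 5: route key 0: smallest pos >= 0 is 12 -> NB
Op 6: route key 45: smallest pos >= 45 is 47 -> NA
Op 7: add NE@56 -> ring=[12:NB,38:NC,41:ND,47:NA,56:NE]
Op 8: route key 31: smallest pos >= 31 is 38 -> NC
Op 9: remove NA -> ring=[12:NB,38:NC,41:ND,56:NE]
Op 10: remove NB -> ring=[38:NC,41:ND,56:NE]
Op 11: route key 93: none >= 93, wrap to smallest pos 38 -> NC

Answer: NB NA NC NC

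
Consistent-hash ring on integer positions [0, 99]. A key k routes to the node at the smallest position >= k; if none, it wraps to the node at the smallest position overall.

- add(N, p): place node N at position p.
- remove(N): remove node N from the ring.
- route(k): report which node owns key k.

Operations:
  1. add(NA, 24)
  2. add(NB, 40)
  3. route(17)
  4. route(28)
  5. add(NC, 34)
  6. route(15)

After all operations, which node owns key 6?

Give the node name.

Op 1: add NA@24 -> ring=[24:NA]
Op 2: add NB@40 -> ring=[24:NA,40:NB]
Op 3: route key 17: smallest pos >= 17 is 24 -> NA
Op 4: route key 28: smallest pos >= 28 is 40 -> NB
Op 5: add NC@34 -> ring=[24:NA,34:NC,40:NB]
Op 6: route key 15: smallest pos >= 15 is 24 -> NA
Final route key 6: smallest pos >= 6 is 24 -> NA

Answer: NA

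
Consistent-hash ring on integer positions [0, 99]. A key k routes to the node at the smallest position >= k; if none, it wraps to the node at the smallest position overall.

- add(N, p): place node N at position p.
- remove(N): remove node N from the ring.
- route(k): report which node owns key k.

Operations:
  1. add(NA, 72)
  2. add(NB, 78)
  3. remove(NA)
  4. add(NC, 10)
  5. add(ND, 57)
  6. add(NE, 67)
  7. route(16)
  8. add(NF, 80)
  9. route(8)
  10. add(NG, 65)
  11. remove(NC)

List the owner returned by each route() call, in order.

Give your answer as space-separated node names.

Op 1: add NA@72 -> ring=[72:NA]
Op 2: add NB@78 -> ring=[72:NA,78:NB]
Op 3: remove NA -> ring=[78:NB]
Op 4: add NC@10 -> ring=[10:NC,78:NB]
Op 5: add ND@57 -> ring=[10:NC,57:ND,78:NB]
Op 6: add NE@67 -> ring=[10:NC,57:ND,67:NE,78:NB]
Op 7: route key 16: smallest pos >= 16 is 57 -> ND
Op 8: add NF@80 -> ring=[10:NC,57:ND,67:NE,78:NB,80:NF]
Op 9: route key 8: smallest pos >= 8 is 10 -> NC
Op 10: add NG@65 -> ring=[10:NC,57:ND,65:NG,67:NE,78:NB,80:NF]
Op 11: remove NC -> ring=[57:ND,65:NG,67:NE,78:NB,80:NF]

Answer: ND NC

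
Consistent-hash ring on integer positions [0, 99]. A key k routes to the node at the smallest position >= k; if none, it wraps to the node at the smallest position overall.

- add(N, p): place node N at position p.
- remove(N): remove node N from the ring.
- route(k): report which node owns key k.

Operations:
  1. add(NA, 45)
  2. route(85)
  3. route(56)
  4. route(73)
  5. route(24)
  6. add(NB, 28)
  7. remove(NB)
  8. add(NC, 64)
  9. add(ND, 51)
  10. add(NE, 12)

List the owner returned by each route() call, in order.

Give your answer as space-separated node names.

Op 1: add NA@45 -> ring=[45:NA]
Op 2: route key 85: none >= 85, wrap to smallest pos 45 -> NA
Op 3: route key 56: none >= 56, wrap to smallest pos 45 -> NA
Op 4: route key 73: none >= 73, wrap to smallest pos 45 -> NA
Op 5: route key 24: smallest pos >= 24 is 45 -> NA
Op 6: add NB@28 -> ring=[28:NB,45:NA]
Op 7: remove NB -> ring=[45:NA]
Op 8: add NC@64 -> ring=[45:NA,64:NC]
Op 9: add ND@51 -> ring=[45:NA,51:ND,64:NC]
Op 10: add NE@12 -> ring=[12:NE,45:NA,51:ND,64:NC]

Answer: NA NA NA NA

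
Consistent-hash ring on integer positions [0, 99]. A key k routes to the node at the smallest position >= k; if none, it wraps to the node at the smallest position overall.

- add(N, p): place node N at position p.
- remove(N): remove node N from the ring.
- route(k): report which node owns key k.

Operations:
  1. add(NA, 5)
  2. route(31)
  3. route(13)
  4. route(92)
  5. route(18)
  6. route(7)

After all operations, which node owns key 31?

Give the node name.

Op 1: add NA@5 -> ring=[5:NA]
Op 2: route key 31: none >= 31, wrap to smallest pos 5 -> NA
Op 3: route key 13: none >= 13, wrap to smallest pos 5 -> NA
Op 4: route key 92: none >= 92, wrap to smallest pos 5 -> NA
Op 5: route key 18: none >= 18, wrap to smallest pos 5 -> NA
Op 6: route key 7: none >= 7, wrap to smallest pos 5 -> NA
Final route key 31: none >= 31, wrap to smallest pos 5 -> NA

Answer: NA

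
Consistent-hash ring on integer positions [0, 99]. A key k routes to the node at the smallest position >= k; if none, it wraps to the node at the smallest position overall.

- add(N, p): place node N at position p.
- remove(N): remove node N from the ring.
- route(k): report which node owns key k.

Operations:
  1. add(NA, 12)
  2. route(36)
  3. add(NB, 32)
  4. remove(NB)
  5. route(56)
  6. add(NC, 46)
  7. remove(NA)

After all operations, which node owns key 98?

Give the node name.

Answer: NC

Derivation:
Op 1: add NA@12 -> ring=[12:NA]
Op 2: route key 36: none >= 36, wrap to smallest pos 12 -> NA
Op 3: add NB@32 -> ring=[12:NA,32:NB]
Op 4: remove NB -> ring=[12:NA]
Op 5: route key 56: none >= 56, wrap to smallest pos 12 -> NA
Op 6: add NC@46 -> ring=[12:NA,46:NC]
Op 7: remove NA -> ring=[46:NC]
Final route key 98: none >= 98, wrap to smallest pos 46 -> NC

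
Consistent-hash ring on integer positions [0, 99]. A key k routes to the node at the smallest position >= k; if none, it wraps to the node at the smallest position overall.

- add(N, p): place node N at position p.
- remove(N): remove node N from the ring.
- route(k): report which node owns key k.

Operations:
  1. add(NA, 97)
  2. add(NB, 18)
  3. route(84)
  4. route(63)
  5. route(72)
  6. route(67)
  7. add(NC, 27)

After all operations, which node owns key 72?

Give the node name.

Answer: NA

Derivation:
Op 1: add NA@97 -> ring=[97:NA]
Op 2: add NB@18 -> ring=[18:NB,97:NA]
Op 3: route key 84: smallest pos >= 84 is 97 -> NA
Op 4: route key 63: smallest pos >= 63 is 97 -> NA
Op 5: route key 72: smallest pos >= 72 is 97 -> NA
Op 6: route key 67: smallest pos >= 67 is 97 -> NA
Op 7: add NC@27 -> ring=[18:NB,27:NC,97:NA]
Final route key 72: smallest pos >= 72 is 97 -> NA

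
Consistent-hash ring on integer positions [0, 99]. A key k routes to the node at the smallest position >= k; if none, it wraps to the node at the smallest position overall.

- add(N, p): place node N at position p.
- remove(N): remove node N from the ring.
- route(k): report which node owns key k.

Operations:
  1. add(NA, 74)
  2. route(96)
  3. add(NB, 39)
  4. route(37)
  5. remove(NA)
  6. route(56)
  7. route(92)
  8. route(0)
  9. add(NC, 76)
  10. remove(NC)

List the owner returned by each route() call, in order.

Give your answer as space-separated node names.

Op 1: add NA@74 -> ring=[74:NA]
Op 2: route key 96: none >= 96, wrap to smallest pos 74 -> NA
Op 3: add NB@39 -> ring=[39:NB,74:NA]
Op 4: route key 37: smallest pos >= 37 is 39 -> NB
Op 5: remove NA -> ring=[39:NB]
Op 6: route key 56: none >= 56, wrap to smallest pos 39 -> NB
Op 7: route key 92: none >= 92, wrap to smallest pos 39 -> NB
Op 8: route key 0: smallest pos >= 0 is 39 -> NB
Op 9: add NC@76 -> ring=[39:NB,76:NC]
Op 10: remove NC -> ring=[39:NB]

Answer: NA NB NB NB NB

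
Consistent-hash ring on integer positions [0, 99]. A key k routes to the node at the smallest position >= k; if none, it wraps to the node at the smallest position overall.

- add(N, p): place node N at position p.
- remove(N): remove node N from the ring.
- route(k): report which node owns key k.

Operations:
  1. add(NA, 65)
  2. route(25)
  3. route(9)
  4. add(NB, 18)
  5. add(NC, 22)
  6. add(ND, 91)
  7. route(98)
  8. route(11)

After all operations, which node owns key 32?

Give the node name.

Answer: NA

Derivation:
Op 1: add NA@65 -> ring=[65:NA]
Op 2: route key 25: smallest pos >= 25 is 65 -> NA
Op 3: route key 9: smallest pos >= 9 is 65 -> NA
Op 4: add NB@18 -> ring=[18:NB,65:NA]
Op 5: add NC@22 -> ring=[18:NB,22:NC,65:NA]
Op 6: add ND@91 -> ring=[18:NB,22:NC,65:NA,91:ND]
Op 7: route key 98: none >= 98, wrap to smallest pos 18 -> NB
Op 8: route key 11: smallest pos >= 11 is 18 -> NB
Final route key 32: smallest pos >= 32 is 65 -> NA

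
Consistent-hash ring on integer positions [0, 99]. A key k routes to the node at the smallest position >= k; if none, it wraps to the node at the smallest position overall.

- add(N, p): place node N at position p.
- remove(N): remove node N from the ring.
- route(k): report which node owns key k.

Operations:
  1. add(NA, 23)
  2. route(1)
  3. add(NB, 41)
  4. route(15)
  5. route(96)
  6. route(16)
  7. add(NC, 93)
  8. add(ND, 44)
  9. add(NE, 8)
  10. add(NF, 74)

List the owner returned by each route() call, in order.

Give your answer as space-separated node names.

Answer: NA NA NA NA

Derivation:
Op 1: add NA@23 -> ring=[23:NA]
Op 2: route key 1: smallest pos >= 1 is 23 -> NA
Op 3: add NB@41 -> ring=[23:NA,41:NB]
Op 4: route key 15: smallest pos >= 15 is 23 -> NA
Op 5: route key 96: none >= 96, wrap to smallest pos 23 -> NA
Op 6: route key 16: smallest pos >= 16 is 23 -> NA
Op 7: add NC@93 -> ring=[23:NA,41:NB,93:NC]
Op 8: add ND@44 -> ring=[23:NA,41:NB,44:ND,93:NC]
Op 9: add NE@8 -> ring=[8:NE,23:NA,41:NB,44:ND,93:NC]
Op 10: add NF@74 -> ring=[8:NE,23:NA,41:NB,44:ND,74:NF,93:NC]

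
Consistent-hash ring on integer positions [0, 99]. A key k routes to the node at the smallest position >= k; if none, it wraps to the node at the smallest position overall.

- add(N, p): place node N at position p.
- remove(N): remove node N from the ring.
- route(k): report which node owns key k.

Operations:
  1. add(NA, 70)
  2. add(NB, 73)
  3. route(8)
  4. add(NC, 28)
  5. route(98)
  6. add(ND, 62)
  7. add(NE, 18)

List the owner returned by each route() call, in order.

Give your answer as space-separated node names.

Answer: NA NC

Derivation:
Op 1: add NA@70 -> ring=[70:NA]
Op 2: add NB@73 -> ring=[70:NA,73:NB]
Op 3: route key 8: smallest pos >= 8 is 70 -> NA
Op 4: add NC@28 -> ring=[28:NC,70:NA,73:NB]
Op 5: route key 98: none >= 98, wrap to smallest pos 28 -> NC
Op 6: add ND@62 -> ring=[28:NC,62:ND,70:NA,73:NB]
Op 7: add NE@18 -> ring=[18:NE,28:NC,62:ND,70:NA,73:NB]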